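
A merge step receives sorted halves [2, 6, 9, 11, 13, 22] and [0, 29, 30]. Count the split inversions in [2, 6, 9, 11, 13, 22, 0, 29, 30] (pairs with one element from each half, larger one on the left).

6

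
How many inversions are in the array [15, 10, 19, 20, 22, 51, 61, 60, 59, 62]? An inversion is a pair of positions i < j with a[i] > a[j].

4 out-of-order pairs

Count, for each position, how many later elements it exceeds:
15: 1
10: 0
19: 0
20: 0
22: 0
51: 0
61: 2
60: 1
59: 0
62: 0
Sum: 1 + 0 + 0 + 0 + 0 + 0 + 2 + 1 + 0 + 0 = 4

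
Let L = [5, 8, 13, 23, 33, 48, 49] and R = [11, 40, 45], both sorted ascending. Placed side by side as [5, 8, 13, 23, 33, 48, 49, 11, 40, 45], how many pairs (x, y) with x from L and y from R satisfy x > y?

For each element r of the right run, count left-run elements greater than r:
r = 11: 13, 23, 33, 48, 49 → 5
r = 40: 48, 49 → 2
r = 45: 48, 49 → 2
Cross-inversions: 5 + 2 + 2 = 9

9 cross-inversions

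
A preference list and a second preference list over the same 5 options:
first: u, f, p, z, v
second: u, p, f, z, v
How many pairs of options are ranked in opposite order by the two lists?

1 pair

Assign each item its position (1..5) in the first ordering, then rewrite the second ordering as that position sequence:
positions: u→1, f→2, p→3, z→4, v→5
second ordering as positions: [1, 3, 2, 4, 5]
Discordant pairs = inversions in this position sequence.
1: 0
3: 2 → 1
2: 0
4: 0
5: 0
Total: 0 + 1 + 0 + 0 + 0 = 1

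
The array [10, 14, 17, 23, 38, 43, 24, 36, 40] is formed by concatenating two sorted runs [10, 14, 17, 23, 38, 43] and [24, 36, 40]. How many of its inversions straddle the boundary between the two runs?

There are 5 split inversions.

For each element r of the right run, count left-run elements greater than r:
r = 24: 38, 43 → 2
r = 36: 38, 43 → 2
r = 40: 43 → 1
Cross-inversions: 2 + 2 + 1 = 5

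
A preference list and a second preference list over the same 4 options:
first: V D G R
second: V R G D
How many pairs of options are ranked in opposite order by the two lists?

3 pairs

Assign each item its position (1..4) in the first ordering, then rewrite the second ordering as that position sequence:
positions: V→1, D→2, G→3, R→4
second ordering as positions: [1, 4, 3, 2]
Discordant pairs = inversions in this position sequence.
1: 0
4: 3, 2 → 2
3: 2 → 1
2: 0
Total: 0 + 2 + 1 + 0 = 3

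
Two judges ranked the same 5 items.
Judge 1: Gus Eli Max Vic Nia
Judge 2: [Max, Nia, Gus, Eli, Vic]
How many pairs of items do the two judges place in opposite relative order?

Assign each item its position (1..5) in the first ordering, then rewrite the second ordering as that position sequence:
positions: Gus→1, Eli→2, Max→3, Vic→4, Nia→5
second ordering as positions: [3, 5, 1, 2, 4]
Discordant pairs = inversions in this position sequence.
3: 1, 2 → 2
5: 1, 2, 4 → 3
1: 0
2: 0
4: 0
Total: 2 + 3 + 0 + 0 + 0 = 5

5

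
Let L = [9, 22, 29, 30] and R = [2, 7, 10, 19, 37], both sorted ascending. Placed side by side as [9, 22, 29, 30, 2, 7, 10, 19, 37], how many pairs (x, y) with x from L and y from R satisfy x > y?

For each element r of the right run, count left-run elements greater than r:
r = 2: 9, 22, 29, 30 → 4
r = 7: 9, 22, 29, 30 → 4
r = 10: 22, 29, 30 → 3
r = 19: 22, 29, 30 → 3
r = 37: none → 0
Cross-inversions: 4 + 4 + 3 + 3 + 0 = 14

14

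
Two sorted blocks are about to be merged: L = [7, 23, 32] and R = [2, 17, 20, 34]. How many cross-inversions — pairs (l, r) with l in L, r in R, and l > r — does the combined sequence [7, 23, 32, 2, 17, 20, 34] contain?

Count, for every r in R, how many entries of L exceed r:
r = 2: 7, 23, 32 → 3
r = 17: 23, 32 → 2
r = 20: 23, 32 → 2
r = 34: none → 0
Cross-inversions: 3 + 2 + 2 + 0 = 7

There are 7 split inversions.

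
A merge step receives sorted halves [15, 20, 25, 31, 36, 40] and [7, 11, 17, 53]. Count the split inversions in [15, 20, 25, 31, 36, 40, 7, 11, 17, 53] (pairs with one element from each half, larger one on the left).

For each element r of the right run, count left-run elements greater than r:
r = 7: 15, 20, 25, 31, 36, 40 → 6
r = 11: 15, 20, 25, 31, 36, 40 → 6
r = 17: 20, 25, 31, 36, 40 → 5
r = 53: none → 0
Cross-inversions: 6 + 6 + 5 + 0 = 17

Split inversions: 17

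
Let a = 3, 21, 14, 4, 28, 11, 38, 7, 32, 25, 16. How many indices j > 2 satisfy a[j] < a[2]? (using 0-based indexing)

The element at index 2 is 14.
Elements after it: 4, 28, 11, 38, 7, 32, 25, 16
Those smaller than 14: 4, 11, 7

3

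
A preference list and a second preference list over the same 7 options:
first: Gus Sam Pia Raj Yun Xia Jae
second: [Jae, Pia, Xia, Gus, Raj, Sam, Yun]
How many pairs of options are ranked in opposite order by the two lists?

There are 13 pairs.

Assign each item its position (1..7) in the first ordering, then rewrite the second ordering as that position sequence:
positions: Gus→1, Sam→2, Pia→3, Raj→4, Yun→5, Xia→6, Jae→7
second ordering as positions: [7, 3, 6, 1, 4, 2, 5]
Discordant pairs = inversions in this position sequence.
7: 3, 6, 1, 4, 2, 5 → 6
3: 1, 2 → 2
6: 1, 4, 2, 5 → 4
1: 0
4: 2 → 1
2: 0
5: 0
Total: 6 + 2 + 4 + 0 + 1 + 0 + 0 = 13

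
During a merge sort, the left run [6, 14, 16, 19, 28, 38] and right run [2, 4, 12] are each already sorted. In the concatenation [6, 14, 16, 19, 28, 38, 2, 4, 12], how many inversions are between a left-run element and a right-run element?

17 split inversions

Count, for every r in R, how many entries of L exceed r:
r = 2: 6, 14, 16, 19, 28, 38 → 6
r = 4: 6, 14, 16, 19, 28, 38 → 6
r = 12: 14, 16, 19, 28, 38 → 5
Cross-inversions: 6 + 6 + 5 = 17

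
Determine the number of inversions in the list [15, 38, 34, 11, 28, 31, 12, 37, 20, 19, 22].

Sweep left to right; for each value list the smaller values that follow it:
15: 2
38: 9
34: 7
11: 0
28: 4
31: 4
12: 0
37: 3
20: 1
19: 0
22: 0
Sum: 2 + 9 + 7 + 0 + 4 + 4 + 0 + 3 + 1 + 0 + 0 = 30

30 inversions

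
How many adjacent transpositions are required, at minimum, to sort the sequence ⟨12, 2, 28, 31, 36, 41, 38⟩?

Minimum adjacent swaps = number of inversions (each swap of adjacent out-of-order elements removes one inversion and no swap can remove more).
Count inversions — for each element, later elements that are smaller:
12: 2 → 1
2: none → 0
28: none → 0
31: none → 0
36: none → 0
41: 38 → 1
38: none → 0
Total inversions: 1 + 0 + 0 + 0 + 0 + 1 + 0 = 2

2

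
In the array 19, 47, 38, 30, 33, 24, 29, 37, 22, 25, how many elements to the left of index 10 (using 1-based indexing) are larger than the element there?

The element at index 10 is 25.
Elements before it: 19, 47, 38, 30, 33, 24, 29, 37, 22
Those larger than 25: 47, 38, 30, 33, 29, 37

6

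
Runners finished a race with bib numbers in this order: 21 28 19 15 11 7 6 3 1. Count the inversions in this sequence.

35 out-of-order pairs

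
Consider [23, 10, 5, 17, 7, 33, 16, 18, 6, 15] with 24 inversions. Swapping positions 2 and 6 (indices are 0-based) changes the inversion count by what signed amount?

+3

Positions 2 and 6 hold 5 and 16; after swapping, the array is [23, 10, 16, 17, 7, 33, 5, 18, 6, 15].
For each element, count later entries that are smaller:
23 → 10, 16, 17, 7, 5, 18, 6, 15 → 8
10 → 7, 5, 6 → 3
16 → 7, 5, 6, 15 → 4
17 → 7, 5, 6, 15 → 4
7 → 5, 6 → 2
33 → 5, 18, 6, 15 → 4
5 → none → 0
18 → 6, 15 → 2
6 → none → 0
15 → none → 0
Sum: 8 + 3 + 4 + 4 + 2 + 4 + 0 + 2 + 0 + 0 = 27
Change: 27 − 24 = +3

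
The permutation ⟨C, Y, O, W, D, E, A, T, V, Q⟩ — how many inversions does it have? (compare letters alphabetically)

Element-by-element contributions:
C → A → 1
Y → O, W, D, E, A, T, V, Q → 8
O → D, E, A → 3
W → D, E, A, T, V, Q → 6
D → A → 1
E → A → 1
A → none → 0
T → Q → 1
V → Q → 1
Q → none → 0
Sum: 1 + 8 + 3 + 6 + 1 + 1 + 0 + 1 + 1 + 0 = 22

22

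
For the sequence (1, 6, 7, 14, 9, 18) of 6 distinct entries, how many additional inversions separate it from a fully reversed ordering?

Maximum inversions for 6 distinct elements is C(6, 2) = 6·5/2 = 15.
Current inversions — for each element, count later smaller elements:
1: 0
6: 0
7: 0
14: 1
9: 0
18: 0
Current total: 0 + 0 + 0 + 1 + 0 + 0 = 1
Shortfall: 15 − 1 = 14

14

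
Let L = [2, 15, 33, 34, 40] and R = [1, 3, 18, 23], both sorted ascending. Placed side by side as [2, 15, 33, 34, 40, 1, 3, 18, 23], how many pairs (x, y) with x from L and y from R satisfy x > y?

Take each right-half value and tally the left-half values above it:
r = 1: 2, 15, 33, 34, 40 → 5
r = 3: 15, 33, 34, 40 → 4
r = 18: 33, 34, 40 → 3
r = 23: 33, 34, 40 → 3
Cross-inversions: 5 + 4 + 3 + 3 = 15

15 cross-inversions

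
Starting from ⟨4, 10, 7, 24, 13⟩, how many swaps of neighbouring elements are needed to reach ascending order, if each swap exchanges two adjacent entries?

The minimum number of adjacent swaps to sort an array equals its inversion count, since every such swap removes exactly one inversion.
Count inversions — for each element, later elements that are smaller:
4: none → 0
10: 7 → 1
7: none → 0
24: 13 → 1
13: none → 0
Total inversions: 0 + 1 + 0 + 1 + 0 = 2

2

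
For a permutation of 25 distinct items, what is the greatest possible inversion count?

A reversed (strictly descending) arrangement makes every pair an inversion, giving C(25, 2) inversions.
C(25, 2) = 25·24/2 = 300

There are 300 inversions.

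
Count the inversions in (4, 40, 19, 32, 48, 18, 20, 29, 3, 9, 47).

For each element, count later entries that are smaller:
4 → 3 → 1
40 → 19, 32, 18, 20, 29, 3, 9 → 7
19 → 18, 3, 9 → 3
32 → 18, 20, 29, 3, 9 → 5
48 → 18, 20, 29, 3, 9, 47 → 6
18 → 3, 9 → 2
20 → 3, 9 → 2
29 → 3, 9 → 2
3 → none → 0
9 → none → 0
47 → none → 0
Sum: 1 + 7 + 3 + 5 + 6 + 2 + 2 + 2 + 0 + 0 + 0 = 28

28 inversions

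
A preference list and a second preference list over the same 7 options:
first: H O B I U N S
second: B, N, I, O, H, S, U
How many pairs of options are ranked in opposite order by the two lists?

10

Assign each item its position (1..7) in the first ordering, then rewrite the second ordering as that position sequence:
positions: H→1, O→2, B→3, I→4, U→5, N→6, S→7
second ordering as positions: [3, 6, 4, 2, 1, 7, 5]
Discordant pairs = inversions in this position sequence.
3: 2, 1 → 2
6: 4, 2, 1, 5 → 4
4: 2, 1 → 2
2: 1 → 1
1: 0
7: 5 → 1
5: 0
Total: 2 + 4 + 2 + 1 + 0 + 1 + 0 = 10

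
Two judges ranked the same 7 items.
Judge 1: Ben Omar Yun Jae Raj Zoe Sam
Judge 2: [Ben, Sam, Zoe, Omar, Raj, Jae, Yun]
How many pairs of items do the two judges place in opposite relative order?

Assign each item its position (1..7) in the first ordering, then rewrite the second ordering as that position sequence:
positions: Ben→1, Omar→2, Yun→3, Jae→4, Raj→5, Zoe→6, Sam→7
second ordering as positions: [1, 7, 6, 2, 5, 4, 3]
Discordant pairs = inversions in this position sequence.
1: 0
7: 6, 2, 5, 4, 3 → 5
6: 2, 5, 4, 3 → 4
2: 0
5: 4, 3 → 2
4: 3 → 1
3: 0
Total: 0 + 5 + 4 + 0 + 2 + 1 + 0 = 12

12 discordant pairs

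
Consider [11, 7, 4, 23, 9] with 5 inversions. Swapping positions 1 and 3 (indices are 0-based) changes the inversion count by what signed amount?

+1

Positions 1 and 3 hold 7 and 23; after swapping, the array is [11, 23, 4, 7, 9].
Element-by-element contributions:
11: 3
23: 3
4: 0
7: 0
9: 0
Sum: 3 + 3 + 0 + 0 + 0 = 6
Change: 6 − 5 = +1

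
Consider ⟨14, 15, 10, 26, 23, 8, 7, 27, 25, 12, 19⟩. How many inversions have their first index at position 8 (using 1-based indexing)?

The element at index 8 is 27.
Elements after it: 25, 12, 19
Those smaller than 27: 25, 12, 19

3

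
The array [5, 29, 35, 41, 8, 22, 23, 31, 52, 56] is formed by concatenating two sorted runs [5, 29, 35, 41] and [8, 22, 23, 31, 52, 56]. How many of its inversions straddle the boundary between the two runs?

11 split inversions

Count, for every r in R, how many entries of L exceed r:
r = 8: 29, 35, 41 → 3
r = 22: 29, 35, 41 → 3
r = 23: 29, 35, 41 → 3
r = 31: 35, 41 → 2
r = 52: none → 0
r = 56: none → 0
Cross-inversions: 3 + 3 + 3 + 2 + 0 + 0 = 11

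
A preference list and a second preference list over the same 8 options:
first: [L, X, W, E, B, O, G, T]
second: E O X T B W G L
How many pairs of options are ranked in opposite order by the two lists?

16

Assign each item its position (1..8) in the first ordering, then rewrite the second ordering as that position sequence:
positions: L→1, X→2, W→3, E→4, B→5, O→6, G→7, T→8
second ordering as positions: [4, 6, 2, 8, 5, 3, 7, 1]
Discordant pairs = inversions in this position sequence.
4: 2, 3, 1 → 3
6: 2, 5, 3, 1 → 4
2: 1 → 1
8: 5, 3, 7, 1 → 4
5: 3, 1 → 2
3: 1 → 1
7: 1 → 1
1: 0
Total: 3 + 4 + 1 + 4 + 2 + 1 + 1 + 0 = 16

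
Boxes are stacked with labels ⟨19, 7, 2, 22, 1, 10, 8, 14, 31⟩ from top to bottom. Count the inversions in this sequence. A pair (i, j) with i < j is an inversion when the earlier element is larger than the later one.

Sweep left to right; for each value list the smaller values that follow it:
19: 6
7: 2
2: 1
22: 4
1: 0
10: 1
8: 0
14: 0
31: 0
Sum: 6 + 2 + 1 + 4 + 0 + 1 + 0 + 0 + 0 = 14

14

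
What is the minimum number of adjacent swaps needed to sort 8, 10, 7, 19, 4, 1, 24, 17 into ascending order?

13

Minimum adjacent swaps = number of inversions (each swap of adjacent out-of-order elements removes one inversion and no swap can remove more).
Count inversions — for each element, later elements that are smaller:
8: 7, 4, 1 → 3
10: 7, 4, 1 → 3
7: 4, 1 → 2
19: 4, 1, 17 → 3
4: 1 → 1
1: none → 0
24: 17 → 1
17: none → 0
Total inversions: 3 + 3 + 2 + 3 + 1 + 0 + 1 + 0 = 13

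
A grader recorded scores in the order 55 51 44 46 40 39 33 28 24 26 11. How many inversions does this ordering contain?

For each element, count later entries that are smaller:
55 → 51, 44, 46, 40, 39, 33, 28, 24, 26, 11 → 10
51 → 44, 46, 40, 39, 33, 28, 24, 26, 11 → 9
44 → 40, 39, 33, 28, 24, 26, 11 → 7
46 → 40, 39, 33, 28, 24, 26, 11 → 7
40 → 39, 33, 28, 24, 26, 11 → 6
39 → 33, 28, 24, 26, 11 → 5
33 → 28, 24, 26, 11 → 4
28 → 24, 26, 11 → 3
24 → 11 → 1
26 → 11 → 1
11 → none → 0
Sum: 10 + 9 + 7 + 7 + 6 + 5 + 4 + 3 + 1 + 1 + 0 = 53

53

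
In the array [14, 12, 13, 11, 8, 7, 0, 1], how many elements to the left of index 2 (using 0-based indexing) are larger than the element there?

1

The element at index 2 is 13.
Elements before it: 14, 12
Those larger than 13: 14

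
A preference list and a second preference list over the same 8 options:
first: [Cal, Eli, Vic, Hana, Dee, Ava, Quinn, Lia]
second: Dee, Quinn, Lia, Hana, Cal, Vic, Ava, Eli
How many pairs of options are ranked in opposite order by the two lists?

Assign each item its position (1..8) in the first ordering, then rewrite the second ordering as that position sequence:
positions: Cal→1, Eli→2, Vic→3, Hana→4, Dee→5, Ava→6, Quinn→7, Lia→8
second ordering as positions: [5, 7, 8, 4, 1, 3, 6, 2]
Discordant pairs = inversions in this position sequence.
5: 4, 1, 3, 2 → 4
7: 4, 1, 3, 6, 2 → 5
8: 4, 1, 3, 6, 2 → 5
4: 1, 3, 2 → 3
1: 0
3: 2 → 1
6: 2 → 1
2: 0
Total: 4 + 5 + 5 + 3 + 0 + 1 + 1 + 0 = 19

19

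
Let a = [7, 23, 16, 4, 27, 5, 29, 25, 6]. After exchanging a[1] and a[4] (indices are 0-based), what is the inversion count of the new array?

17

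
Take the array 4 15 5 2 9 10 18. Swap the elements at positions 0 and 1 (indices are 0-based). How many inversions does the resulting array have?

Positions 0 and 1 hold 4 and 15; after swapping, the array is [15, 4, 5, 2, 9, 10, 18].
Sweep left to right; for each value list the smaller values that follow it:
15: 5
4: 1
5: 1
2: 0
9: 0
10: 0
18: 0
Sum: 5 + 1 + 1 + 0 + 0 + 0 + 0 = 7

7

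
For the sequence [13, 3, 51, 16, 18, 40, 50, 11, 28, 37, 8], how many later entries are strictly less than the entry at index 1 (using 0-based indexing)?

0

The element at index 1 is 3.
Elements after it: 51, 16, 18, 40, 50, 11, 28, 37, 8
None of them are smaller than 3.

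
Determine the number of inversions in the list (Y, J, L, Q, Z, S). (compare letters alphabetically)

There are 5 inversions.

Out-of-order index pairs (1-indexed):
(1,2): Y > J
(1,3): Y > L
(1,4): Y > Q
(1,6): Y > S
(5,6): Z > S
That's 5 pairs.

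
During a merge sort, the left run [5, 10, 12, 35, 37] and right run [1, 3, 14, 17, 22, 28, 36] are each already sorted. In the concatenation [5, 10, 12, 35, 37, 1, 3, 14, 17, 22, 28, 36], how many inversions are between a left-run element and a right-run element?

Count, for every r in R, how many entries of L exceed r:
r = 1: 5, 10, 12, 35, 37 → 5
r = 3: 5, 10, 12, 35, 37 → 5
r = 14: 35, 37 → 2
r = 17: 35, 37 → 2
r = 22: 35, 37 → 2
r = 28: 35, 37 → 2
r = 36: 37 → 1
Cross-inversions: 5 + 5 + 2 + 2 + 2 + 2 + 1 = 19

19 split inversions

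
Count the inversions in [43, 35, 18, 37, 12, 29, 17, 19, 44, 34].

Sweep left to right; for each value list the smaller values that follow it:
43: 8
35: 6
18: 2
37: 5
12: 0
29: 2
17: 0
19: 0
44: 1
34: 0
Sum: 8 + 6 + 2 + 5 + 0 + 2 + 0 + 0 + 1 + 0 = 24

Out-of-order pairs: 24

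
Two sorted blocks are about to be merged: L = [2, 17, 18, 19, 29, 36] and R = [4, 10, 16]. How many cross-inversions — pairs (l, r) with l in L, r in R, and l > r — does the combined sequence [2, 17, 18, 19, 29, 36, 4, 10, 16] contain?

For each element r of the right run, count left-run elements greater than r:
r = 4: 17, 18, 19, 29, 36 → 5
r = 10: 17, 18, 19, 29, 36 → 5
r = 16: 17, 18, 19, 29, 36 → 5
Cross-inversions: 5 + 5 + 5 = 15

Split inversions: 15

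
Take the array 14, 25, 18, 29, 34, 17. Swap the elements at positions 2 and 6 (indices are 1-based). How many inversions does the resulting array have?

2 inversions

Positions 2 and 6 hold 25 and 17; after swapping, the array is [14, 17, 18, 29, 34, 25].
For each element, count later entries that are smaller:
14: 0
17: 0
18: 0
29: 1
34: 1
25: 0
Sum: 0 + 0 + 0 + 1 + 1 + 0 = 2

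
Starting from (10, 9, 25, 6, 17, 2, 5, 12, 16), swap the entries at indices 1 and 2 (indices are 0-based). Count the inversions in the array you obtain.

20 inversions

Positions 1 and 2 hold 9 and 25; after swapping, the array is [10, 25, 9, 6, 17, 2, 5, 12, 16].
Element-by-element contributions:
10 → 9, 6, 2, 5 → 4
25 → 9, 6, 17, 2, 5, 12, 16 → 7
9 → 6, 2, 5 → 3
6 → 2, 5 → 2
17 → 2, 5, 12, 16 → 4
2 → none → 0
5 → none → 0
12 → none → 0
16 → none → 0
Sum: 4 + 7 + 3 + 2 + 4 + 0 + 0 + 0 + 0 = 20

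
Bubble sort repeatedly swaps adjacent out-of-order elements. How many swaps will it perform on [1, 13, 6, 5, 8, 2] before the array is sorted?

Each adjacent swap fixes exactly one inversion, so the minimum swap count equals the number of inversions.
Count inversions — for each element, later elements that are smaller:
1: none → 0
13: 6, 5, 8, 2 → 4
6: 5, 2 → 2
5: 2 → 1
8: 2 → 1
2: none → 0
Total inversions: 0 + 4 + 2 + 1 + 1 + 0 = 8

Swaps: 8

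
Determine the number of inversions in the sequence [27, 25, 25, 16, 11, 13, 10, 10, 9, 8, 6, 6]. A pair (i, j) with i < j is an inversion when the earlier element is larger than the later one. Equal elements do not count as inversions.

Sweep left to right; for each value list the smaller values that follow it:
27: 11
25: 9
25: 9
16: 8
11: 6
13: 6
10: 4
10: 4
9: 3
8: 2
6: 0
6: 0
Sum: 11 + 9 + 9 + 8 + 6 + 6 + 4 + 4 + 3 + 2 + 0 + 0 = 62

Inversions: 62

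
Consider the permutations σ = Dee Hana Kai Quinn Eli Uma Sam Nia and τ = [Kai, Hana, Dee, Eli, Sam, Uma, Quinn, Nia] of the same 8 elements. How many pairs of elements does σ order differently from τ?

Assign each item its position (1..8) in the first ordering, then rewrite the second ordering as that position sequence:
positions: Dee→1, Hana→2, Kai→3, Quinn→4, Eli→5, Uma→6, Sam→7, Nia→8
second ordering as positions: [3, 2, 1, 5, 7, 6, 4, 8]
Discordant pairs = inversions in this position sequence.
3: 2, 1 → 2
2: 1 → 1
1: 0
5: 4 → 1
7: 6, 4 → 2
6: 4 → 1
4: 0
8: 0
Total: 2 + 1 + 0 + 1 + 2 + 1 + 0 + 0 = 7

7 discordant pairs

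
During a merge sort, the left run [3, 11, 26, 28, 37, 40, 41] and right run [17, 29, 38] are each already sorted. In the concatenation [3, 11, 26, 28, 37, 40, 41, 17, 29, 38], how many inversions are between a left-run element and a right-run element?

Take each right-half value and tally the left-half values above it:
r = 17: 26, 28, 37, 40, 41 → 5
r = 29: 37, 40, 41 → 3
r = 38: 40, 41 → 2
Cross-inversions: 5 + 3 + 2 = 10

Split inversions: 10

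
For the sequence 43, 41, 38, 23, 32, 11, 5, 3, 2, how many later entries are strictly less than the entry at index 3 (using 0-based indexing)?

The element at index 3 is 23.
Elements after it: 32, 11, 5, 3, 2
Those smaller than 23: 11, 5, 3, 2

4 such elements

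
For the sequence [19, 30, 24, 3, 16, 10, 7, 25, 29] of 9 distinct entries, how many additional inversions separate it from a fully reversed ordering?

18

Maximum inversions for 9 distinct elements is C(9, 2) = 9·8/2 = 36.
Current inversions — for each element, count later smaller elements:
19: 4
30: 7
24: 4
3: 0
16: 2
10: 1
7: 0
25: 0
29: 0
Current total: 4 + 7 + 4 + 0 + 2 + 1 + 0 + 0 + 0 = 18
Shortfall: 36 − 18 = 18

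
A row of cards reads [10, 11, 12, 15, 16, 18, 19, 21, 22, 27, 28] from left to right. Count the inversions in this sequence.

0

Count, for each position, how many later elements it exceeds:
10: 0
11: 0
12: 0
15: 0
16: 0
18: 0
19: 0
21: 0
22: 0
27: 0
28: 0
Sum: 0 + 0 + 0 + 0 + 0 + 0 + 0 + 0 + 0 + 0 + 0 = 0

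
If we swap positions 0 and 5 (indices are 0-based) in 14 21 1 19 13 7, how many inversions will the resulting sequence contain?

Positions 0 and 5 hold 14 and 7; after swapping, the array is [7, 21, 1, 19, 13, 14].
Sweep left to right; for each value list the smaller values that follow it:
7: 1
21: 4
1: 0
19: 2
13: 0
14: 0
Sum: 1 + 4 + 0 + 2 + 0 + 0 = 7

There are 7 inversions.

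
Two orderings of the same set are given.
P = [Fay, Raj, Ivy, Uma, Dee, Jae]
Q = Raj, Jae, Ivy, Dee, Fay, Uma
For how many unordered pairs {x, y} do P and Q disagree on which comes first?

8

Assign each item its position (1..6) in the first ordering, then rewrite the second ordering as that position sequence:
positions: Fay→1, Raj→2, Ivy→3, Uma→4, Dee→5, Jae→6
second ordering as positions: [2, 6, 3, 5, 1, 4]
Discordant pairs = inversions in this position sequence.
2: 1 → 1
6: 3, 5, 1, 4 → 4
3: 1 → 1
5: 1, 4 → 2
1: 0
4: 0
Total: 1 + 4 + 1 + 2 + 0 + 0 = 8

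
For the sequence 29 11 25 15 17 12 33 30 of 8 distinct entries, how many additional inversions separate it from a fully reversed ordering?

17 inversions short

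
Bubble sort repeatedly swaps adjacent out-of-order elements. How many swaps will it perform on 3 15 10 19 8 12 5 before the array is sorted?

The minimum number of adjacent swaps to sort an array equals its inversion count, since every such swap removes exactly one inversion.
Count inversions — for each element, later elements that are smaller:
3: none → 0
15: 10, 8, 12, 5 → 4
10: 8, 5 → 2
19: 8, 12, 5 → 3
8: 5 → 1
12: 5 → 1
5: none → 0
Total inversions: 0 + 4 + 2 + 3 + 1 + 1 + 0 = 11

11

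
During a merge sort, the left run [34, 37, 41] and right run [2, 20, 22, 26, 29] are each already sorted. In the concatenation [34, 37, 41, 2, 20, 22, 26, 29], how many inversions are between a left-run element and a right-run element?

For each element r of the right run, count left-run elements greater than r:
r = 2: 34, 37, 41 → 3
r = 20: 34, 37, 41 → 3
r = 22: 34, 37, 41 → 3
r = 26: 34, 37, 41 → 3
r = 29: 34, 37, 41 → 3
Cross-inversions: 3 + 3 + 3 + 3 + 3 = 15

15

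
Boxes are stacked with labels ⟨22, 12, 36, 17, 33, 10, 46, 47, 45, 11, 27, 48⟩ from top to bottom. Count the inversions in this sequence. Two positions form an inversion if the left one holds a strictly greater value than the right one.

There are 24 inversions.

For each element, count later entries that are smaller:
22 → 12, 17, 10, 11 → 4
12 → 10, 11 → 2
36 → 17, 33, 10, 11, 27 → 5
17 → 10, 11 → 2
33 → 10, 11, 27 → 3
10 → none → 0
46 → 45, 11, 27 → 3
47 → 45, 11, 27 → 3
45 → 11, 27 → 2
11 → none → 0
27 → none → 0
48 → none → 0
Sum: 4 + 2 + 5 + 2 + 3 + 0 + 3 + 3 + 2 + 0 + 0 + 0 = 24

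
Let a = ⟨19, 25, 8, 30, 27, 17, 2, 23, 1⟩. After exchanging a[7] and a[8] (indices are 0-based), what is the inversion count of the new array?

Inversions: 23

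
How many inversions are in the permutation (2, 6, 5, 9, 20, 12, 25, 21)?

Inversions: 3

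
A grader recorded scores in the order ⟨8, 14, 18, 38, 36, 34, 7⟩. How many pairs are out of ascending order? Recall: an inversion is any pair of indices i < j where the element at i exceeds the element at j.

Count, for each position, how many later elements it exceeds:
8 → 7 → 1
14 → 7 → 1
18 → 7 → 1
38 → 36, 34, 7 → 3
36 → 34, 7 → 2
34 → 7 → 1
7 → none → 0
Sum: 1 + 1 + 1 + 3 + 2 + 1 + 0 = 9

9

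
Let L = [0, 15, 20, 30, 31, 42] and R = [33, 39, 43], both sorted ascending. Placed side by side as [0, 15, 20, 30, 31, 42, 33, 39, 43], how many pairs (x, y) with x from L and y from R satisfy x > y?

2

Count, for every r in R, how many entries of L exceed r:
r = 33: 42 → 1
r = 39: 42 → 1
r = 43: none → 0
Cross-inversions: 1 + 1 + 0 = 2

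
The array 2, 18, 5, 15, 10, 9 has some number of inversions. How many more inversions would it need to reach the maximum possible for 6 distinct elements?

8

Maximum inversions for 6 distinct elements is C(6, 2) = 6·5/2 = 15.
Current inversions — for each element, count later smaller elements:
2: 0
18: 4
5: 0
15: 2
10: 1
9: 0
Current total: 0 + 4 + 0 + 2 + 1 + 0 = 7
Shortfall: 15 − 7 = 8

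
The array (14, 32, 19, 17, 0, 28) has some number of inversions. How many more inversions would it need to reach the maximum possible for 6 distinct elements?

Maximum inversions for 6 distinct elements is C(6, 2) = 6·5/2 = 15.
Current inversions — for each element, count later smaller elements:
14: 1
32: 4
19: 2
17: 1
0: 0
28: 0
Current total: 1 + 4 + 2 + 1 + 0 + 0 = 8
Shortfall: 15 − 8 = 7

7 inversions short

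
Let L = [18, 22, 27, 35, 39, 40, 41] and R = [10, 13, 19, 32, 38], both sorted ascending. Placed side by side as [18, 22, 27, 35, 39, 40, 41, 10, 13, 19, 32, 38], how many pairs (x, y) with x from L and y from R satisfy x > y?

Take each right-half value and tally the left-half values above it:
r = 10: 18, 22, 27, 35, 39, 40, 41 → 7
r = 13: 18, 22, 27, 35, 39, 40, 41 → 7
r = 19: 22, 27, 35, 39, 40, 41 → 6
r = 32: 35, 39, 40, 41 → 4
r = 38: 39, 40, 41 → 3
Cross-inversions: 7 + 7 + 6 + 4 + 3 = 27

27 split inversions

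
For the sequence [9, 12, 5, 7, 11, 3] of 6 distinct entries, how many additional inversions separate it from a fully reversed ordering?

5 inversions short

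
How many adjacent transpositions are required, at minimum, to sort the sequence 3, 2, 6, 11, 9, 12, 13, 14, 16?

The minimum number of adjacent swaps to sort an array equals its inversion count, since every such swap removes exactly one inversion.
Count inversions — for each element, later elements that are smaller:
3: 2 → 1
2: none → 0
6: none → 0
11: 9 → 1
9: none → 0
12: none → 0
13: none → 0
14: none → 0
16: none → 0
Total inversions: 1 + 0 + 0 + 1 + 0 + 0 + 0 + 0 + 0 = 2

2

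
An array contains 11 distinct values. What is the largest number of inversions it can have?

The maximum occurs when the array is in strictly decreasing order: every one of the C(11, 2) pairs is inverted.
C(11, 2) = 11·10/2 = 55

55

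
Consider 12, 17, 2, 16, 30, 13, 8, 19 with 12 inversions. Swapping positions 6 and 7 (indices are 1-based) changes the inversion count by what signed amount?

-1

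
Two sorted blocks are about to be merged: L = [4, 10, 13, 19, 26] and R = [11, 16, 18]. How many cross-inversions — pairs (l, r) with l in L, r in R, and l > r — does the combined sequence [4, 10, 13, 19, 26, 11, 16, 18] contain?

For each element r of the right run, count left-run elements greater than r:
r = 11: 13, 19, 26 → 3
r = 16: 19, 26 → 2
r = 18: 19, 26 → 2
Cross-inversions: 3 + 2 + 2 = 7

7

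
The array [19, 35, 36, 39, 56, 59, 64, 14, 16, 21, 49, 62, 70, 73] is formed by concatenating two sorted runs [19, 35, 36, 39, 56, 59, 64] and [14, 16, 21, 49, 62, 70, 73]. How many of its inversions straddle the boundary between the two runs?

24

Take each right-half value and tally the left-half values above it:
r = 14: 19, 35, 36, 39, 56, 59, 64 → 7
r = 16: 19, 35, 36, 39, 56, 59, 64 → 7
r = 21: 35, 36, 39, 56, 59, 64 → 6
r = 49: 56, 59, 64 → 3
r = 62: 64 → 1
r = 70: none → 0
r = 73: none → 0
Cross-inversions: 7 + 7 + 6 + 3 + 1 + 0 + 0 = 24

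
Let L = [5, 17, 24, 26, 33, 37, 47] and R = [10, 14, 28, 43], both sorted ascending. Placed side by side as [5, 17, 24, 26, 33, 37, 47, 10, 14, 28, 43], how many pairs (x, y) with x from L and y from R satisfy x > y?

Count, for every r in R, how many entries of L exceed r:
r = 10: 17, 24, 26, 33, 37, 47 → 6
r = 14: 17, 24, 26, 33, 37, 47 → 6
r = 28: 33, 37, 47 → 3
r = 43: 47 → 1
Cross-inversions: 6 + 6 + 3 + 1 = 16

Split inversions: 16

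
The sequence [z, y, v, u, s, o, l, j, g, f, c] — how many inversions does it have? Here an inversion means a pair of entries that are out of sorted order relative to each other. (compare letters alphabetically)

55

Sweep left to right; for each value list the smaller values that follow it:
z → y, v, u, s, o, l, j, g, f, c → 10
y → v, u, s, o, l, j, g, f, c → 9
v → u, s, o, l, j, g, f, c → 8
u → s, o, l, j, g, f, c → 7
s → o, l, j, g, f, c → 6
o → l, j, g, f, c → 5
l → j, g, f, c → 4
j → g, f, c → 3
g → f, c → 2
f → c → 1
c → none → 0
Sum: 10 + 9 + 8 + 7 + 6 + 5 + 4 + 3 + 2 + 1 + 0 = 55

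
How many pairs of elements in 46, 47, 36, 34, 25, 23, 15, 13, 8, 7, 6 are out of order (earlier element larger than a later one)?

Sweep left to right; for each value list the smaller values that follow it:
46: 9
47: 9
36: 8
34: 7
25: 6
23: 5
15: 4
13: 3
8: 2
7: 1
6: 0
Sum: 9 + 9 + 8 + 7 + 6 + 5 + 4 + 3 + 2 + 1 + 0 = 54

54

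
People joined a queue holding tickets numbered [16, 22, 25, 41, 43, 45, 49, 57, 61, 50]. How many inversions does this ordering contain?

2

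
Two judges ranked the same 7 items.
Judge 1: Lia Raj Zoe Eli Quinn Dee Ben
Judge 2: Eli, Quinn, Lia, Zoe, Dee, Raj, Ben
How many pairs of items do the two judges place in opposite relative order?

Discordant pairs: 8

Assign each item its position (1..7) in the first ordering, then rewrite the second ordering as that position sequence:
positions: Lia→1, Raj→2, Zoe→3, Eli→4, Quinn→5, Dee→6, Ben→7
second ordering as positions: [4, 5, 1, 3, 6, 2, 7]
Discordant pairs = inversions in this position sequence.
4: 1, 3, 2 → 3
5: 1, 3, 2 → 3
1: 0
3: 2 → 1
6: 2 → 1
2: 0
7: 0
Total: 3 + 3 + 0 + 1 + 1 + 0 + 0 = 8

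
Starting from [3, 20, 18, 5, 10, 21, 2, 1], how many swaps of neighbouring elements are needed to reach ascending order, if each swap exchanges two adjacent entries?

18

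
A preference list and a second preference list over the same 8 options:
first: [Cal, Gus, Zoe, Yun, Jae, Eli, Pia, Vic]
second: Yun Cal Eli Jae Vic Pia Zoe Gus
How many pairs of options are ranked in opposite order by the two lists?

There are 14 pairs.

Assign each item its position (1..8) in the first ordering, then rewrite the second ordering as that position sequence:
positions: Cal→1, Gus→2, Zoe→3, Yun→4, Jae→5, Eli→6, Pia→7, Vic→8
second ordering as positions: [4, 1, 6, 5, 8, 7, 3, 2]
Discordant pairs = inversions in this position sequence.
4: 1, 3, 2 → 3
1: 0
6: 5, 3, 2 → 3
5: 3, 2 → 2
8: 7, 3, 2 → 3
7: 3, 2 → 2
3: 2 → 1
2: 0
Total: 3 + 0 + 3 + 2 + 3 + 2 + 1 + 0 = 14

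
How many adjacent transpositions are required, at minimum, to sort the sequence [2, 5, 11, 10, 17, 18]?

Minimum adjacent swaps = number of inversions (each swap of adjacent out-of-order elements removes one inversion and no swap can remove more).
Count inversions — for each element, later elements that are smaller:
2: none → 0
5: none → 0
11: 10 → 1
10: none → 0
17: none → 0
18: none → 0
Total inversions: 0 + 0 + 1 + 0 + 0 + 0 = 1

1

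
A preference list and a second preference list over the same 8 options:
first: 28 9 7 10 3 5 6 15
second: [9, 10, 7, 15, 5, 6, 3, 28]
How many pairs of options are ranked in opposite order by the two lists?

Assign each item its position (1..8) in the first ordering, then rewrite the second ordering as that position sequence:
positions: 28→1, 9→2, 7→3, 10→4, 3→5, 5→6, 6→7, 15→8
second ordering as positions: [2, 4, 3, 8, 6, 7, 5, 1]
Discordant pairs = inversions in this position sequence.
2: 1 → 1
4: 3, 1 → 2
3: 1 → 1
8: 6, 7, 5, 1 → 4
6: 5, 1 → 2
7: 5, 1 → 2
5: 1 → 1
1: 0
Total: 1 + 2 + 1 + 4 + 2 + 2 + 1 + 0 = 13

Pairs: 13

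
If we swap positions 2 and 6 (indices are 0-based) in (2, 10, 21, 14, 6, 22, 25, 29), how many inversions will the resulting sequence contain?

Inversions: 7

Positions 2 and 6 hold 21 and 25; after swapping, the array is [2, 10, 25, 14, 6, 22, 21, 29].
For each element, count later entries that are smaller:
2 → none → 0
10 → 6 → 1
25 → 14, 6, 22, 21 → 4
14 → 6 → 1
6 → none → 0
22 → 21 → 1
21 → none → 0
29 → none → 0
Sum: 0 + 1 + 4 + 1 + 0 + 1 + 0 + 0 = 7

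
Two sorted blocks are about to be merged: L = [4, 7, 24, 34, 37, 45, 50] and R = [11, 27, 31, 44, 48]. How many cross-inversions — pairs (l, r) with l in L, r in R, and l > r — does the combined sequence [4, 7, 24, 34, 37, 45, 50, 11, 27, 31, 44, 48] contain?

Take each right-half value and tally the left-half values above it:
r = 11: 24, 34, 37, 45, 50 → 5
r = 27: 34, 37, 45, 50 → 4
r = 31: 34, 37, 45, 50 → 4
r = 44: 45, 50 → 2
r = 48: 50 → 1
Cross-inversions: 5 + 4 + 4 + 2 + 1 = 16

16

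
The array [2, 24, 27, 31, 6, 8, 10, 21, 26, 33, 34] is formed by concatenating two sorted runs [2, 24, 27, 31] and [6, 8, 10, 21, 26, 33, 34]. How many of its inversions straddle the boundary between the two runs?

Count, for every r in R, how many entries of L exceed r:
r = 6: 24, 27, 31 → 3
r = 8: 24, 27, 31 → 3
r = 10: 24, 27, 31 → 3
r = 21: 24, 27, 31 → 3
r = 26: 27, 31 → 2
r = 33: none → 0
r = 34: none → 0
Cross-inversions: 3 + 3 + 3 + 3 + 2 + 0 + 0 = 14

There are 14 split inversions.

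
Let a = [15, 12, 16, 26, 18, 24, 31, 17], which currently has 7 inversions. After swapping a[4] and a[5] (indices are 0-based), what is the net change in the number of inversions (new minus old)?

Positions 4 and 5 hold 18 and 24; after swapping, the array is [15, 12, 16, 26, 24, 18, 31, 17].
Element-by-element contributions:
15: 1
12: 0
16: 0
26: 3
24: 2
18: 1
31: 1
17: 0
Sum: 1 + 0 + 0 + 3 + 2 + 1 + 1 + 0 = 8
Change: 8 − 7 = +1

+1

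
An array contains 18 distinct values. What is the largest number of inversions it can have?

Inversions: 153

A reversed (strictly descending) arrangement makes every pair an inversion, giving C(18, 2) inversions.
C(18, 2) = 18·17/2 = 153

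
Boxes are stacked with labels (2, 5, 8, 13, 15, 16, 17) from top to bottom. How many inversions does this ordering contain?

Listing every pair i<j with a[i]>a[j] (using 0-based positions):
(none)
That's 0 pairs.

Inversions: 0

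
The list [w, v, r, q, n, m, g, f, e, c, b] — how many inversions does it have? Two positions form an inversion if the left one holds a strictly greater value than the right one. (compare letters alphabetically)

55

Element-by-element contributions:
w: 10
v: 9
r: 8
q: 7
n: 6
m: 5
g: 4
f: 3
e: 2
c: 1
b: 0
Sum: 10 + 9 + 8 + 7 + 6 + 5 + 4 + 3 + 2 + 1 + 0 = 55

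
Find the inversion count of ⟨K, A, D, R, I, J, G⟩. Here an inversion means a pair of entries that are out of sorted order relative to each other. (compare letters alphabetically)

Inversion pairs (indices are 1-based):
(1,2): K > A
(1,3): K > D
(1,5): K > I
(1,6): K > J
(1,7): K > G
(4,5): R > I
(4,6): R > J
(4,7): R > G
(5,7): I > G
(6,7): J > G
That's 10 pairs.

10 inversions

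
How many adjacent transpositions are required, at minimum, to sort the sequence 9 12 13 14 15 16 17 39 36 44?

1 adjacent swap

Minimum adjacent swaps = number of inversions (each swap of adjacent out-of-order elements removes one inversion and no swap can remove more).
Count inversions — for each element, later elements that are smaller:
9: none → 0
12: none → 0
13: none → 0
14: none → 0
15: none → 0
16: none → 0
17: none → 0
39: 36 → 1
36: none → 0
44: none → 0
Total inversions: 0 + 0 + 0 + 0 + 0 + 0 + 0 + 1 + 0 + 0 = 1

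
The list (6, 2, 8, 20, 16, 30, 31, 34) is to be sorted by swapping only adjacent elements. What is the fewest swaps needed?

2 adjacent swaps

The minimum number of adjacent swaps to sort an array equals its inversion count, since every such swap removes exactly one inversion.
Count inversions — for each element, later elements that are smaller:
6: 2 → 1
2: none → 0
8: none → 0
20: 16 → 1
16: none → 0
30: none → 0
31: none → 0
34: none → 0
Total inversions: 1 + 0 + 0 + 1 + 0 + 0 + 0 + 0 = 2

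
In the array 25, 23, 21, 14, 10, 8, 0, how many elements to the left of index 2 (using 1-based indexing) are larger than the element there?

The element at index 2 is 23.
Elements before it: 25
Those larger than 23: 25

1 such element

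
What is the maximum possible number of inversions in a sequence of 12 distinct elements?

The maximum occurs when the array is in strictly decreasing order: every one of the C(12, 2) pairs is inverted.
C(12, 2) = 12·11/2 = 66

66 inversions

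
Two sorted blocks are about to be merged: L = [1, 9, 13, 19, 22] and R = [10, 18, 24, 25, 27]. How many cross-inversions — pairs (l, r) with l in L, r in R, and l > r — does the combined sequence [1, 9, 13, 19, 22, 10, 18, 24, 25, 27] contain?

5

Count, for every r in R, how many entries of L exceed r:
r = 10: 13, 19, 22 → 3
r = 18: 19, 22 → 2
r = 24: none → 0
r = 25: none → 0
r = 27: none → 0
Cross-inversions: 3 + 2 + 0 + 0 + 0 = 5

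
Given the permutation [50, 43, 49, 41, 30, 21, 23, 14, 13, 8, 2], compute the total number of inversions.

Inversions: 53

Element-by-element contributions:
50: 10
43: 8
49: 8
41: 7
30: 6
21: 4
23: 4
14: 3
13: 2
8: 1
2: 0
Sum: 10 + 8 + 8 + 7 + 6 + 4 + 4 + 3 + 2 + 1 + 0 = 53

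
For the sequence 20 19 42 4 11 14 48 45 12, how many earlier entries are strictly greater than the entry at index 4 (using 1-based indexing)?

The element at index 4 is 4.
Elements before it: 20, 19, 42
Those larger than 4: 20, 19, 42

3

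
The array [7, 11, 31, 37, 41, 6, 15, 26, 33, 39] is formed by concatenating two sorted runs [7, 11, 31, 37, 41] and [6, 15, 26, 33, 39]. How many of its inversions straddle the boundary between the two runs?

14 cross-inversions

For each element r of the right run, count left-run elements greater than r:
r = 6: 7, 11, 31, 37, 41 → 5
r = 15: 31, 37, 41 → 3
r = 26: 31, 37, 41 → 3
r = 33: 37, 41 → 2
r = 39: 41 → 1
Cross-inversions: 5 + 3 + 3 + 2 + 1 = 14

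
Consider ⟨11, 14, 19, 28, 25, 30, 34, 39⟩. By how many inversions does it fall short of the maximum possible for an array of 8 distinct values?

27 inversions short

Maximum inversions for 8 distinct elements is C(8, 2) = 8·7/2 = 28.
Current inversions — for each element, count later smaller elements:
11: 0
14: 0
19: 0
28: 1
25: 0
30: 0
34: 0
39: 0
Current total: 0 + 0 + 0 + 1 + 0 + 0 + 0 + 0 = 1
Shortfall: 28 − 1 = 27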